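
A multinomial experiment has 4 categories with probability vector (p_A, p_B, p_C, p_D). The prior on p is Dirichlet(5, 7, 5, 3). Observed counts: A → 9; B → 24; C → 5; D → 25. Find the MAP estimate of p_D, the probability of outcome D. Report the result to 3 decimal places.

MAP estimate of p_D = 0.342

The posterior is Dirichlet(αᵢ + nᵢ) = Dirichlet(14, 31, 10, 28).
For a Dirichlet(a₁,…,a_K) with all aᵢ > 1, the mode has j-th component (aⱼ − 1)/(Σaᵢ − K).
Here Σaᵢ = 83 and K = 4, so p_D = (28 − 1)/(83 − 4) = 27/79 ≈ 0.342.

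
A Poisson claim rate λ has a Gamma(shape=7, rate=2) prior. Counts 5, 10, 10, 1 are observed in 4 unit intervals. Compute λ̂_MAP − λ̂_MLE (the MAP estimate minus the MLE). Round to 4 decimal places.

MAP − MLE = -1.1667

Σxᵢ = 26. Posterior is Gamma(33, 6); MAP = (33−1)/6 = 32/6 ≈ 5.33333.
MLE = x̄ = 26/4 ≈ 6.50000.
Difference = 32/6 − 26/4 = -7/6 ≈ -1.1667.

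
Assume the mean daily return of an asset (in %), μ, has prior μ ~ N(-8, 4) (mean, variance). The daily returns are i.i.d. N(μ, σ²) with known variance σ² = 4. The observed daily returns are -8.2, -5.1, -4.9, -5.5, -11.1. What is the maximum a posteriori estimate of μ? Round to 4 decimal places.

μ̂_MAP = -7.1333

n = 5; x̄ = ((-8.2) + (-5.1) + (-4.9) + (-5.5) + (-11.1))/5 = -34.8/5 = -6.96.
For a Normal prior and Normal likelihood with known variance, the posterior is Normal; its mode equals its mean, the precision-weighted average.
Prior precision 1/σ₀² = 1/4 = 0.25; data precision n/σ² = 5/4 = 1.25.
μ̂ = (0.25·(-8) + 1.25·(-6.96)) / (0.25 + 1.25) = (-10.7)/1.5 = -107/15 ≈ -7.1333.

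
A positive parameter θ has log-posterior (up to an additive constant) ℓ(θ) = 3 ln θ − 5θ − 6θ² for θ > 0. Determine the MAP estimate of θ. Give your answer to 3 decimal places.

ℓ'(θ) = 3/θ − 5 − 12θ. Setting this to zero and multiplying by θ: 12θ² + 5θ − 3 = 0.
θ = (−5 + √(5² + 4·12·3)) / (2·12) = (−5 + √169) / 24 = (−5 + 13)/24 = 1/3.
ℓ''(θ) = −3/θ² − 12 < 0, confirming a maximum.

θ̂_MAP = 0.333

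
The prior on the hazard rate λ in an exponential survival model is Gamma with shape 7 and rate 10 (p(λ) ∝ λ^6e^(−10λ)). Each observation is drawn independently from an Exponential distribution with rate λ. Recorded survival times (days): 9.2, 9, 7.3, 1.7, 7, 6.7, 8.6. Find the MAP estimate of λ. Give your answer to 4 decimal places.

λ̂_MAP = 0.2185

The Exponential(rate=λ) likelihood is ∝ λ^n e^(−λΣtᵢ). Here n = 7 and Σtᵢ = 9.2 + 9 + 7.3 + 1.7 + 7 + 6.7 + 8.6 = 49.5.
Posterior ∝ λ^6e^(−10λ) · λ^7e^(−49.5λ) = λ^13e^(−59.5λ), i.e. Gamma(14, 59.5).
Mode = (a−1)/b = 13/59.5 ≈ 0.2185.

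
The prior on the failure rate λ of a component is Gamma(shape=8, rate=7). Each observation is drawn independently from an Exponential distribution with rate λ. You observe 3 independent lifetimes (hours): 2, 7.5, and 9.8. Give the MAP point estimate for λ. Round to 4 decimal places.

λ̂_MAP = 0.3802

The Exponential(rate=λ) likelihood is ∝ λ^n e^(−λΣtᵢ). Here n = 3 and Σtᵢ = 2 + 7.5 + 9.8 = 19.3.
Posterior ∝ λ^7e^(−7λ) · λ^3e^(−19.3λ) = λ^10e^(−26.3λ), i.e. Gamma(11, 26.3).
Mode = (a−1)/b = 10/26.3 ≈ 0.3802.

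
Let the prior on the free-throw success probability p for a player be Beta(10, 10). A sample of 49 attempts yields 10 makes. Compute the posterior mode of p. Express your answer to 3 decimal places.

p̂_MAP = 0.284

Prior: Beta(10, 10).
Data: 10 successes in 49 trials. The binomial likelihood contributes p^10(1−p)^39, so the posterior is Beta(10+10, 10+39) = Beta(20, 49).
For Beta(a, b) with a, b > 1 the mode is (a−1)/(a+b−2) = 19/67 ≈ 0.284.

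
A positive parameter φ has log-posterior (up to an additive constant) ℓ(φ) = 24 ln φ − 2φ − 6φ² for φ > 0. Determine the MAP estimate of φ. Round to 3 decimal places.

ℓ'(φ) = 24/φ − 2 − 12φ. Setting this to zero and multiplying by φ: 12φ² + 2φ − 24 = 0.
φ = (−2 + √(2² + 4·12·24)) / (2·12) = (−2 + √1156) / 24 = (−2 + 34)/24 = 4/3.
ℓ''(φ) = −24/φ² − 12 < 0, confirming a maximum.

φ̂_MAP = 1.333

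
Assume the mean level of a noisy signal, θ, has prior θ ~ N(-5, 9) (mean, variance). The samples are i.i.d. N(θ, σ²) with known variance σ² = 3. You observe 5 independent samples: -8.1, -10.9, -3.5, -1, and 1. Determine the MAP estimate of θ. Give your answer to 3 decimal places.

θ̂_MAP = -4.531

n = 5; x̄ = ((-8.1) + (-10.9) + (-3.5) + (-1) + 1)/5 = -22.5/5 = -4.5.
For a Normal prior and Normal likelihood with known variance, the posterior is Normal; its mode equals its mean, the precision-weighted average.
Prior precision 1/σ₀² = 1/9; data precision n/σ² = 5/3.
θ̂ = ((1/9)·(-5) + (5/3)·(-4.5)) / (1/9 + 5/3) = (-145/18)/(16/9) = -4.53125 ≈ -4.531.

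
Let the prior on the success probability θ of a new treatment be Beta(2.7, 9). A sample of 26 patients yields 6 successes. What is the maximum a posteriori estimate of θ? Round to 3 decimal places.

θ̂_MAP = 0.216

Prior: Beta(2.7, 9).
Data: 6 successes in 26 trials. The binomial likelihood contributes θ^6(1−θ)^20, so the posterior is Beta(2.7+6, 9+20) = Beta(8.7, 29).
For Beta(a, b) with a, b > 1 the mode is (a−1)/(a+b−2) = 7.7/35.7 ≈ 0.216.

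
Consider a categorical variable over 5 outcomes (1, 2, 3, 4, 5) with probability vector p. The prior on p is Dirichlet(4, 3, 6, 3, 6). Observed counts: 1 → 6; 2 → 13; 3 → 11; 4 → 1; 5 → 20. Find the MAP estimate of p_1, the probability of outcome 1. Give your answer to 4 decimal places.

MAP estimate: 0.1324

The posterior is Dirichlet(αᵢ + nᵢ) = Dirichlet(10, 16, 17, 4, 26).
For a Dirichlet(a₁,…,a_K) with all aᵢ > 1, the mode has j-th component (aⱼ − 1)/(Σaᵢ − K).
Here Σaᵢ = 73 and K = 5, so p_1 = (10 − 1)/(73 − 5) = 9/68 ≈ 0.1324.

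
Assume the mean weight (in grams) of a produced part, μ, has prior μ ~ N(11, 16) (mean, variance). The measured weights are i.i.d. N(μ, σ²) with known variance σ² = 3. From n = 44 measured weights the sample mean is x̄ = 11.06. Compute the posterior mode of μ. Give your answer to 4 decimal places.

μ̂_MAP = 11.0597

n = 44, x̄ = 11.06.
For a Normal prior and Normal likelihood with known variance, the posterior is Normal; its mode equals its mean, the precision-weighted average.
Prior precision 1/σ₀² = 1/16 = 0.0625; data precision n/σ² = 44/3.
μ̂ = (0.0625·11 + (44/3)·11.06) / (0.0625 + 44/3) = (195481/1200)/(707/48) = 195481/17675 ≈ 11.0597.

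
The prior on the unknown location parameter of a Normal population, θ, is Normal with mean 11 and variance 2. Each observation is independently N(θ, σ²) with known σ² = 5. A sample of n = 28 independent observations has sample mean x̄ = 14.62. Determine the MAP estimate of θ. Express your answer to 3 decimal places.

n = 28, x̄ = 14.62.
For a Normal prior and Normal likelihood with known variance, the posterior is Normal; its mode equals its mean, the precision-weighted average.
Prior precision 1/σ₀² = 1/2 = 0.5; data precision n/σ² = 28/5 = 5.6.
θ̂ = (0.5·11 + 5.6·14.62) / (0.5 + 5.6) = 87.372/6.1 = 21843/1525 ≈ 14.323.

θ̂_MAP = 14.323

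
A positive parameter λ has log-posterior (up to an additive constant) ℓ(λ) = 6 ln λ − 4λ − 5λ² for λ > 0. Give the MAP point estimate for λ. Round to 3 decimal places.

ℓ'(λ) = 6/λ − 4 − 10λ. Setting this to zero and multiplying by λ: 10λ² + 4λ − 6 = 0.
λ = (−4 + √(4² + 4·10·6)) / (2·10) = (−4 + √256) / 20 = (−4 + 16)/20 = 3/5.
ℓ''(λ) = −6/λ² − 10 < 0, confirming a maximum.

λ̂_MAP = 0.600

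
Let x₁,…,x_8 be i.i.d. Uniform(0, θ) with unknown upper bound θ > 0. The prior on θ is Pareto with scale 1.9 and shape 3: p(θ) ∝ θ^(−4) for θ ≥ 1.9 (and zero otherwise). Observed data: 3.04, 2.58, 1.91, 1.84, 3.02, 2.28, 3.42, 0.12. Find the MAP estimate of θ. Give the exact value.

θ̂_MAP = 3.42

The Uniform(0, θ) likelihood is θ^(−n) for θ ≥ max(xᵢ), zero otherwise. Here max(xᵢ) = 3.42.
Posterior ∝ θ^(−4) · θ^(−8) = θ^(−12) on θ ≥ max(1.9, 3.42) = 3.42.
This density is strictly decreasing in θ, so the posterior mode lies at the lower boundary of the support.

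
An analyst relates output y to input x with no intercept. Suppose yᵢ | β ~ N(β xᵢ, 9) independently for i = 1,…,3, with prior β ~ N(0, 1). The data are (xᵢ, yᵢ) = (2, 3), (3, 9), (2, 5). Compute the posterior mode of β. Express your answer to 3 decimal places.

log p(β | y) = −Σ(yᵢ − βxᵢ)²/(2·9) − β²/(2·1) + const.
Setting the derivative to zero: Σxᵢ(yᵢ − βxᵢ)/9 − β/1 = 0, so β = Σxᵢyᵢ / (Σxᵢ² + σ²/τ²).
Σxᵢyᵢ = 2·3 + 3·9 + 2·5 = 43; Σxᵢ² = 17; σ²/τ² = 9.
β̂_MAP = 43 / (17 + 9) = 43/26 ≈ 1.654.

β̂_MAP = 1.654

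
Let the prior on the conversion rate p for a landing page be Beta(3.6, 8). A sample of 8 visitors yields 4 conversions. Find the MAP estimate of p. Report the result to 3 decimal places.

p̂_MAP = 0.375

Prior: Beta(3.6, 8).
Data: 4 successes in 8 trials. The binomial likelihood contributes p^4(1−p)^4, so the posterior is Beta(3.6+4, 8+4) = Beta(7.6, 12).
For Beta(a, b) with a, b > 1 the mode is (a−1)/(a+b−2) = 6.6/17.6 ≈ 0.375.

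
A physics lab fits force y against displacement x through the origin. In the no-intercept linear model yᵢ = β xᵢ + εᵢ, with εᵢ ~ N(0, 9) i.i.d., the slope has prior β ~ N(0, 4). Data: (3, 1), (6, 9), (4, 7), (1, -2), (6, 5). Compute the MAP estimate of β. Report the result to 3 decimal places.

log p(β | y) = −Σ(yᵢ − βxᵢ)²/(2·9) − β²/(2·4) + const.
Setting the derivative to zero: Σxᵢ(yᵢ − βxᵢ)/9 − β/4 = 0, so β = Σxᵢyᵢ / (Σxᵢ² + σ²/τ²).
Σxᵢyᵢ = 3·1 + 6·9 + 4·7 + 1·(-2) + 6·5 = 113; Σxᵢ² = 98; σ²/τ² = 2.25.
β̂_MAP = 113 / (98 + 2.25) = 113/100.25 ≈ 1.127.

β̂_MAP = 1.127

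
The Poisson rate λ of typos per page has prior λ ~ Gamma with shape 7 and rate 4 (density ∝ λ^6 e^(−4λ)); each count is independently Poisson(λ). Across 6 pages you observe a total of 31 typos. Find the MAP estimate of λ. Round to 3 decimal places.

λ̂_MAP = 3.700

Σxᵢ = 31, n = 6.
Posterior ∝ λ^6e^(−4λ) · λ^31e^(−6λ) = λ^37e^(−10λ), i.e. Gamma(shape=38, rate=10).
The mode of a Gamma(a, b) with a ≥ 1 (shape–rate) is (a−1)/b = 37/10 ≈ 3.700.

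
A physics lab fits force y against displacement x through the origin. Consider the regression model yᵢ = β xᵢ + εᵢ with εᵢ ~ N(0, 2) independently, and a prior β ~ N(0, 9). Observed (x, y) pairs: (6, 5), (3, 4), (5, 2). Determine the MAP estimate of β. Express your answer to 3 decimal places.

log p(β | y) = −Σ(yᵢ − βxᵢ)²/(2·2) − β²/(2·9) + const.
Setting the derivative to zero: Σxᵢ(yᵢ − βxᵢ)/2 − β/9 = 0, so β = Σxᵢyᵢ / (Σxᵢ² + σ²/τ²).
Σxᵢyᵢ = 6·5 + 3·4 + 5·2 = 52; Σxᵢ² = 70; σ²/τ² = 2/9.
β̂_MAP = 52 / (70 + 2/9) = 52/(632/9) = 117/158 ≈ 0.741.

β̂_MAP = 0.741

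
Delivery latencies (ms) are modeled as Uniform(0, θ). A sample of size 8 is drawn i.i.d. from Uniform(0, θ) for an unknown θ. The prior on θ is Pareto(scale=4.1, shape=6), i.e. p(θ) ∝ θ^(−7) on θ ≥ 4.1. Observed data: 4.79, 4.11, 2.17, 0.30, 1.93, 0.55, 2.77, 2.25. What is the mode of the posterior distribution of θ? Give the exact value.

θ̂_MAP = 4.79

The Uniform(0, θ) likelihood is θ^(−n) for θ ≥ max(xᵢ), zero otherwise. Here max(xᵢ) = 4.79.
Posterior ∝ θ^(−7) · θ^(−8) = θ^(−15) on θ ≥ max(4.1, 4.79) = 4.79.
This density is strictly decreasing in θ, so the posterior mode lies at the lower boundary of the support.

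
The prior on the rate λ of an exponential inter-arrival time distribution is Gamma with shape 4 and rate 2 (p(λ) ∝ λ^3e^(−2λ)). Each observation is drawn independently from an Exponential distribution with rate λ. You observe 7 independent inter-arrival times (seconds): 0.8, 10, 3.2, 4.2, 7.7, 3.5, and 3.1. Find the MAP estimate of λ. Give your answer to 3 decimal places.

The Exponential(rate=λ) likelihood is ∝ λ^n e^(−λΣtᵢ). Here n = 7 and Σtᵢ = 0.8 + 10 + 3.2 + 4.2 + 7.7 + 3.5 + 3.1 = 32.5.
Posterior ∝ λ^3e^(−2λ) · λ^7e^(−32.5λ) = λ^10e^(−34.5λ), i.e. Gamma(11, 34.5).
Mode = (a−1)/b = 10/34.5 ≈ 0.290.

λ̂_MAP = 0.290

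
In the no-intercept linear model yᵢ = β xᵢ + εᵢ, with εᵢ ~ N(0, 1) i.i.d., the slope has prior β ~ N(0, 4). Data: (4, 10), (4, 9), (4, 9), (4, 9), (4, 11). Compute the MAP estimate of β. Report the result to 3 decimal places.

β̂_MAP = 2.393

log p(β | y) = −Σ(yᵢ − βxᵢ)²/(2·1) − β²/(2·4) + const.
Setting the derivative to zero: Σxᵢ(yᵢ − βxᵢ)/1 − β/4 = 0, so β = Σxᵢyᵢ / (Σxᵢ² + σ²/τ²).
Σxᵢyᵢ = 4·10 + 4·9 + 4·9 + 4·9 + 4·11 = 192; Σxᵢ² = 80; σ²/τ² = 0.25.
β̂_MAP = 192 / (80 + 0.25) = 192/80.25 ≈ 2.393.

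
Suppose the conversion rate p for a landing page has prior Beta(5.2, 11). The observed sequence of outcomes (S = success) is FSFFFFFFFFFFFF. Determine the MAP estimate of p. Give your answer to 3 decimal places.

p̂_MAP = 0.184

Prior: Beta(5.2, 11).
Data: 1 success in 14 trials (from the sequence). The binomial likelihood contributes p(1−p)^13, so the posterior is Beta(5.2+1, 11+13) = Beta(6.2, 24).
For Beta(a, b) with a, b > 1 the mode is (a−1)/(a+b−2) = 5.2/28.2 ≈ 0.184.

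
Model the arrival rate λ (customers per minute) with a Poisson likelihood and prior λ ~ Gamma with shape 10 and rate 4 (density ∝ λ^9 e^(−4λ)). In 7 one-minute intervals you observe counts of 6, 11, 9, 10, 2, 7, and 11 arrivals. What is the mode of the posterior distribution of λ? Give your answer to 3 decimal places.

Σxᵢ = 6+11+9+10+2+7+11 = 56, with n = 7.
Posterior ∝ λ^9e^(−4λ) · λ^56e^(−7λ) = λ^65e^(−11λ), i.e. Gamma(shape=66, rate=11).
The mode of a Gamma(a, b) with a ≥ 1 (shape–rate) is (a−1)/b = 65/11 ≈ 5.909.

λ̂_MAP = 5.909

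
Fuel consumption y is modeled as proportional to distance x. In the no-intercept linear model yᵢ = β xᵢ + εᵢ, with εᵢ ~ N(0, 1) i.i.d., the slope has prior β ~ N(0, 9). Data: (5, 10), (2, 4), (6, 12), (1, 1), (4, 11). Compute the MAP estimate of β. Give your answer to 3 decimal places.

log p(β | y) = −Σ(yᵢ − βxᵢ)²/(2·1) − β²/(2·9) + const.
Setting the derivative to zero: Σxᵢ(yᵢ − βxᵢ)/1 − β/9 = 0, so β = Σxᵢyᵢ / (Σxᵢ² + σ²/τ²).
Σxᵢyᵢ = 5·10 + 2·4 + 6·12 + 1·1 + 4·11 = 175; Σxᵢ² = 82; σ²/τ² = 1/9.
β̂_MAP = 175 / (82 + 1/9) = 175/(739/9) = 1575/739 ≈ 2.131.

β̂_MAP = 2.131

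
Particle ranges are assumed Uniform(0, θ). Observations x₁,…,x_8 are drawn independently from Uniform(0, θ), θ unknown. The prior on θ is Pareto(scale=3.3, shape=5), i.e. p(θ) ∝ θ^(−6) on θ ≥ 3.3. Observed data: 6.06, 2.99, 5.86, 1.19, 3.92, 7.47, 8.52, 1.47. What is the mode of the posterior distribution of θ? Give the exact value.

The Uniform(0, θ) likelihood is θ^(−n) for θ ≥ max(xᵢ), zero otherwise. Here max(xᵢ) = 8.52.
Posterior ∝ θ^(−6) · θ^(−8) = θ^(−14) on θ ≥ max(3.3, 8.52) = 8.52.
This density is strictly decreasing in θ, so the posterior mode lies at the lower boundary of the support.

θ̂_MAP = 8.52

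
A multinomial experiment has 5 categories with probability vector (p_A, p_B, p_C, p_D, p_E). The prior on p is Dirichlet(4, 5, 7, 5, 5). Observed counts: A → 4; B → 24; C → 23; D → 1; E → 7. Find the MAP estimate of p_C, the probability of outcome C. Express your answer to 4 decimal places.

The posterior is Dirichlet(αᵢ + nᵢ) = Dirichlet(8, 29, 30, 6, 12).
For a Dirichlet(a₁,…,a_K) with all aᵢ > 1, the mode has j-th component (aⱼ − 1)/(Σaᵢ − K).
Here Σaᵢ = 85 and K = 5, so p_C = (30 − 1)/(85 − 5) = 29/80 ≈ 0.3625.

MAP estimate of p_C = 0.3625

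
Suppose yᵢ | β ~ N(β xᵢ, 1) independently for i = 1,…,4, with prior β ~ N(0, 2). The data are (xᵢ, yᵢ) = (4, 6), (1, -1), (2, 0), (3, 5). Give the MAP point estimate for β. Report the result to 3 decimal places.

β̂_MAP = 1.246

log p(β | y) = −Σ(yᵢ − βxᵢ)²/(2·1) − β²/(2·2) + const.
Setting the derivative to zero: Σxᵢ(yᵢ − βxᵢ)/1 − β/2 = 0, so β = Σxᵢyᵢ / (Σxᵢ² + σ²/τ²).
Σxᵢyᵢ = 4·6 + 1·(-1) + 2·0 + 3·5 = 38; Σxᵢ² = 30; σ²/τ² = 0.5.
β̂_MAP = 38 / (30 + 0.5) = 38/30.5 ≈ 1.246.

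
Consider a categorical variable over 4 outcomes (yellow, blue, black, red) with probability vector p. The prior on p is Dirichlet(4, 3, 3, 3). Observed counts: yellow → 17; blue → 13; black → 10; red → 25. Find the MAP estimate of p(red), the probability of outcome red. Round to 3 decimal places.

MAP estimate of p(red) = 0.365

The posterior is Dirichlet(αᵢ + nᵢ) = Dirichlet(21, 16, 13, 28).
For a Dirichlet(a₁,…,a_K) with all aᵢ > 1, the mode has j-th component (aⱼ − 1)/(Σaᵢ − K).
Here Σaᵢ = 78 and K = 4, so p(red) = (28 − 1)/(78 − 4) = 27/74 ≈ 0.365.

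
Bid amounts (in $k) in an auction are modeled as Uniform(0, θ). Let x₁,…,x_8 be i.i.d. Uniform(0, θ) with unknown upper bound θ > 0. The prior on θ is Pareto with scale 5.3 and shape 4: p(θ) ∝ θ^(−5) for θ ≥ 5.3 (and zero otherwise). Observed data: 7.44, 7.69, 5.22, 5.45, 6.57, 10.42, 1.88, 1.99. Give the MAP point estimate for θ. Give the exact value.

θ̂_MAP = 10.42

The Uniform(0, θ) likelihood is θ^(−n) for θ ≥ max(xᵢ), zero otherwise. Here max(xᵢ) = 10.42.
Posterior ∝ θ^(−5) · θ^(−8) = θ^(−13) on θ ≥ max(5.3, 10.42) = 10.42.
This density is strictly decreasing in θ, so the posterior mode lies at the lower boundary of the support.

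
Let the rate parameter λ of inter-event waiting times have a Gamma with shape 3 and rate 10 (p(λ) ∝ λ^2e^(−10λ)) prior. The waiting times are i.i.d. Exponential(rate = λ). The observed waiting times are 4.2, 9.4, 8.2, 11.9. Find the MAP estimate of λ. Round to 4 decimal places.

λ̂_MAP = 0.1373

The Exponential(rate=λ) likelihood is ∝ λ^n e^(−λΣtᵢ). Here n = 4 and Σtᵢ = 4.2 + 9.4 + 8.2 + 11.9 = 33.7.
Posterior ∝ λ^2e^(−10λ) · λ^4e^(−33.7λ) = λ^6e^(−43.7λ), i.e. Gamma(7, 43.7).
Mode = (a−1)/b = 6/43.7 ≈ 0.1373.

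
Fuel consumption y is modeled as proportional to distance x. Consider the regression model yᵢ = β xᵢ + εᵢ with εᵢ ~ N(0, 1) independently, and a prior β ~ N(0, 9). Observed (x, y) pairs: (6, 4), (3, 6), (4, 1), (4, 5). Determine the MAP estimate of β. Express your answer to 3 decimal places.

β̂_MAP = 0.856

log p(β | y) = −Σ(yᵢ − βxᵢ)²/(2·1) − β²/(2·9) + const.
Setting the derivative to zero: Σxᵢ(yᵢ − βxᵢ)/1 − β/9 = 0, so β = Σxᵢyᵢ / (Σxᵢ² + σ²/τ²).
Σxᵢyᵢ = 6·4 + 3·6 + 4·1 + 4·5 = 66; Σxᵢ² = 77; σ²/τ² = 1/9.
β̂_MAP = 66 / (77 + 1/9) = 66/(694/9) = 297/347 ≈ 0.856.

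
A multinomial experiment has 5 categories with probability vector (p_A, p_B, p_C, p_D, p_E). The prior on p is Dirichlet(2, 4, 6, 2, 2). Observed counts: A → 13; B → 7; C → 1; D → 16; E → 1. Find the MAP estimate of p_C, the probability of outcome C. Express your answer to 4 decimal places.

MAP estimate of p_C = 0.1224

The posterior is Dirichlet(αᵢ + nᵢ) = Dirichlet(15, 11, 7, 18, 3).
For a Dirichlet(a₁,…,a_K) with all aᵢ > 1, the mode has j-th component (aⱼ − 1)/(Σaᵢ − K).
Here Σaᵢ = 54 and K = 5, so p_C = (7 − 1)/(54 − 5) = 6/49 ≈ 0.1224.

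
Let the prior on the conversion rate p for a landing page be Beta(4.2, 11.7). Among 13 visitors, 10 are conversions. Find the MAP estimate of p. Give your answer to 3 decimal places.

Prior: Beta(4.2, 11.7).
Data: 10 successes in 13 trials. The binomial likelihood contributes p^10(1−p)^3, so the posterior is Beta(4.2+10, 11.7+3) = Beta(14.2, 14.7).
For Beta(a, b) with a, b > 1 the mode is (a−1)/(a+b−2) = 13.2/26.9 ≈ 0.491.

p̂_MAP = 0.491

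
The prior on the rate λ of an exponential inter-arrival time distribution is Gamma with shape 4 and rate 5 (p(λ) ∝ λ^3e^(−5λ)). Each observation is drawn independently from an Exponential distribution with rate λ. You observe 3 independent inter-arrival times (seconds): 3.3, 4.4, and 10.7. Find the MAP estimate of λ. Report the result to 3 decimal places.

The Exponential(rate=λ) likelihood is ∝ λ^n e^(−λΣtᵢ). Here n = 3 and Σtᵢ = 3.3 + 4.4 + 10.7 = 18.4.
Posterior ∝ λ^3e^(−5λ) · λ^3e^(−18.4λ) = λ^6e^(−23.4λ), i.e. Gamma(7, 23.4).
Mode = (a−1)/b = 6/23.4 ≈ 0.256.

λ̂_MAP = 0.256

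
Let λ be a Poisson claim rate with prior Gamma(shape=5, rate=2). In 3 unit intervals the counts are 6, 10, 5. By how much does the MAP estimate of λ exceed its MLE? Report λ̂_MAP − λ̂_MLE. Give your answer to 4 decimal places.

Σxᵢ = 21. Posterior is Gamma(26, 5); MAP = (26−1)/5 = 25/5 ≈ 5.00000.
MLE = x̄ = 21/3 ≈ 7.00000.
Difference = 25/5 − 21/3 = -2 ≈ -2.0000.

MAP − MLE = -2.0000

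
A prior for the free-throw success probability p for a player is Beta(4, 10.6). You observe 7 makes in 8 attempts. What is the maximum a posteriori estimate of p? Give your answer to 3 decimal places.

p̂_MAP = 0.485

Prior: Beta(4, 10.6).
Data: 7 successes in 8 trials. The binomial likelihood contributes p^7(1−p)^1, so the posterior is Beta(4+7, 10.6+1) = Beta(11, 11.6).
For Beta(a, b) with a, b > 1 the mode is (a−1)/(a+b−2) = 10/20.6 ≈ 0.485.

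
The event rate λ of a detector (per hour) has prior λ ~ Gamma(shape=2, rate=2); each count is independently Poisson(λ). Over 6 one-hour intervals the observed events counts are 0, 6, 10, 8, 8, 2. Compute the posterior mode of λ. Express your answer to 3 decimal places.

λ̂_MAP = 4.375

Σxᵢ = 0+6+10+8+8+2 = 34, with n = 6.
Posterior ∝ λe^(−2λ) · λ^34e^(−6λ) = λ^35e^(−8λ), i.e. Gamma(shape=36, rate=8).
The mode of a Gamma(a, b) with a ≥ 1 (shape–rate) is (a−1)/b = 35/8 ≈ 4.375.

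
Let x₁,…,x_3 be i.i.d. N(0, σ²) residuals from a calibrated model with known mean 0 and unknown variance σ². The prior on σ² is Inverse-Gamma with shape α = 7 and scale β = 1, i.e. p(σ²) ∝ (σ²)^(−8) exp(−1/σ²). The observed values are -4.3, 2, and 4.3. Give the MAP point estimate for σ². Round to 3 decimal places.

Sum of squared deviations about the known mean: SS = (-4.3−0)² + (2−0)² + (4.3−0)² = 40.98.
The Normal likelihood contributes (σ²)^(−n/2) exp(−SS/(2σ²)), so the posterior is Inverse-Gamma(α + n/2, β + SS/2) = Inverse-Gamma(8.5, 21.49).
The mode of Inverse-Gamma(a, b) is b/(a+1) = 21.49/9.5 ≈ 2.262.

σ̂²_MAP = 2.262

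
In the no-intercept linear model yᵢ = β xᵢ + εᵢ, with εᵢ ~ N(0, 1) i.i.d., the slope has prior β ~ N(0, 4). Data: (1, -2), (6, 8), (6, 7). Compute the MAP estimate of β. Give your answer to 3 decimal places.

β̂_MAP = 1.201

log p(β | y) = −Σ(yᵢ − βxᵢ)²/(2·1) − β²/(2·4) + const.
Setting the derivative to zero: Σxᵢ(yᵢ − βxᵢ)/1 − β/4 = 0, so β = Σxᵢyᵢ / (Σxᵢ² + σ²/τ²).
Σxᵢyᵢ = 1·(-2) + 6·8 + 6·7 = 88; Σxᵢ² = 73; σ²/τ² = 0.25.
β̂_MAP = 88 / (73 + 0.25) = 88/73.25 ≈ 1.201.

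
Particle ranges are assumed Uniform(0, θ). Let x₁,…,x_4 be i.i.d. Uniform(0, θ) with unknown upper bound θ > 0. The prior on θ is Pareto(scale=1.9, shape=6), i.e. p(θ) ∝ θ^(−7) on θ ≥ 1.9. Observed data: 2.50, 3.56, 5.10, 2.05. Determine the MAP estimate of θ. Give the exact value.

The Uniform(0, θ) likelihood is θ^(−n) for θ ≥ max(xᵢ), zero otherwise. Here max(xᵢ) = 5.10.
Posterior ∝ θ^(−7) · θ^(−4) = θ^(−11) on θ ≥ max(1.9, 5.10) = 5.10.
This density is strictly decreasing in θ, so the posterior mode lies at the lower boundary of the support.

θ̂_MAP = 5.10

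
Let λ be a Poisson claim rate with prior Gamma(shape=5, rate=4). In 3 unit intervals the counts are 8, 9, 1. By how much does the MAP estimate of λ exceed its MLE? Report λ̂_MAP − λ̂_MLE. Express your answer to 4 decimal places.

Σxᵢ = 18. Posterior is Gamma(23, 7); MAP = (23−1)/7 = 22/7 ≈ 3.14286.
MLE = x̄ = 18/3 ≈ 6.00000.
Difference = 22/7 − 18/3 = -20/7 ≈ -2.8571.

MAP − MLE = -2.8571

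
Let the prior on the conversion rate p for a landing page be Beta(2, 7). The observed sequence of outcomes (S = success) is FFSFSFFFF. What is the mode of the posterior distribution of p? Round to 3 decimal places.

Prior: Beta(2, 7).
Data: 2 successes in 9 trials (from the sequence). The binomial likelihood contributes p^2(1−p)^7, so the posterior is Beta(2+2, 7+7) = Beta(4, 14).
For Beta(a, b) with a, b > 1 the mode is (a−1)/(a+b−2) = 3/16 ≈ 0.188.

p̂_MAP = 0.188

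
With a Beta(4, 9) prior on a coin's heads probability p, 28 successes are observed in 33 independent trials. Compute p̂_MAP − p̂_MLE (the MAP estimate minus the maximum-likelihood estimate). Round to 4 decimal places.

Posterior is Beta(32, 14); MAP = (32−1)/(46−2) = 31/44 ≈ 0.70455.
MLE ignores the prior: p̂_MLE = k/n = 28/33 ≈ 0.84848.
Difference = 31/44 − 28/33 = -19/132 ≈ -0.1439.

MAP − MLE = -0.1439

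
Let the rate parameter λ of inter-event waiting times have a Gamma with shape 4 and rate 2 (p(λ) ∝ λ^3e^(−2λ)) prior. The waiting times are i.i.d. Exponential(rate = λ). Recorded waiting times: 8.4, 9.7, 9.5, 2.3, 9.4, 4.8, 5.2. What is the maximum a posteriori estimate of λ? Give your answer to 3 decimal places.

The Exponential(rate=λ) likelihood is ∝ λ^n e^(−λΣtᵢ). Here n = 7 and Σtᵢ = 8.4 + 9.7 + 9.5 + 2.3 + 9.4 + 4.8 + 5.2 = 49.3.
Posterior ∝ λ^3e^(−2λ) · λ^7e^(−49.3λ) = λ^10e^(−51.3λ), i.e. Gamma(11, 51.3).
Mode = (a−1)/b = 10/51.3 ≈ 0.195.

λ̂_MAP = 0.195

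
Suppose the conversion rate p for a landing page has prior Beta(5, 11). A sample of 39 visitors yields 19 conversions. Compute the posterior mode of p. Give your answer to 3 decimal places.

p̂_MAP = 0.434

Prior: Beta(5, 11).
Data: 19 successes in 39 trials. The binomial likelihood contributes p^19(1−p)^20, so the posterior is Beta(5+19, 11+20) = Beta(24, 31).
For Beta(a, b) with a, b > 1 the mode is (a−1)/(a+b−2) = 23/53 ≈ 0.434.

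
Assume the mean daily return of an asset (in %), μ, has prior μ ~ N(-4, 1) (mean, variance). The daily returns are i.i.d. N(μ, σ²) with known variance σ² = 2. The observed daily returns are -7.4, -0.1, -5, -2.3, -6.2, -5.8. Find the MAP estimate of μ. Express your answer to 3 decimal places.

μ̂_MAP = -4.350

n = 6; x̄ = ((-7.4) + (-0.1) + (-5) + (-2.3) + (-6.2) + (-5.8))/6 = -26.8/6 = -67/15 ≈ -4.4667.
For a Normal prior and Normal likelihood with known variance, the posterior is Normal; its mode equals its mean, the precision-weighted average.
Prior precision 1/σ₀² = 1/1 = 1; data precision n/σ² = 6/2 = 3.
μ̂ = (1·(-4) + 3·(-67/15)) / (1 + 3) = (-17.4)/4 = -4.350.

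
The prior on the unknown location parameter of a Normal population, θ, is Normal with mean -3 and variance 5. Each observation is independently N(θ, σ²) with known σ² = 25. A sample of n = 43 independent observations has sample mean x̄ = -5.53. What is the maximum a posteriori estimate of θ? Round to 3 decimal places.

θ̂_MAP = -5.266

n = 43, x̄ = -5.53.
For a Normal prior and Normal likelihood with known variance, the posterior is Normal; its mode equals its mean, the precision-weighted average.
Prior precision 1/σ₀² = 1/5 = 0.2; data precision n/σ² = 43/25 = 1.72.
θ̂ = (0.2·(-3) + 1.72·(-5.53)) / (0.2 + 1.72) = (-10.1116)/1.92 = -25279/4800 ≈ -5.266.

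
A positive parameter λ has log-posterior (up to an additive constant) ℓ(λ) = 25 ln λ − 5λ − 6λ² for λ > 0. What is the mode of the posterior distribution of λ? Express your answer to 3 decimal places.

ℓ'(λ) = 25/λ − 5 − 12λ. Setting this to zero and multiplying by λ: 12λ² + 5λ − 25 = 0.
λ = (−5 + √(5² + 4·12·25)) / (2·12) = (−5 + √1225) / 24 = (−5 + 35)/24 = 5/4.
ℓ''(λ) = −25/λ² − 12 < 0, confirming a maximum.

λ̂_MAP = 1.250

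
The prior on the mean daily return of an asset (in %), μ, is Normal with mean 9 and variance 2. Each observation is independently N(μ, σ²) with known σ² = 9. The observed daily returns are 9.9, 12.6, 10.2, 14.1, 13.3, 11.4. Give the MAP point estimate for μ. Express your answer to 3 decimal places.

μ̂_MAP = 10.667

n = 6; x̄ = (9.9 + 12.6 + 10.2 + 14.1 + 13.3 + 11.4)/6 = 71.5/6 = 143/12 ≈ 11.9167.
For a Normal prior and Normal likelihood with known variance, the posterior is Normal; its mode equals its mean, the precision-weighted average.
Prior precision 1/σ₀² = 1/2 = 0.5; data precision n/σ² = 6/9 = 2/3.
μ̂ = (0.5·9 + (2/3)·(143/12)) / (0.5 + 2/3) = (112/9)/(7/6) = 32/3 ≈ 10.667.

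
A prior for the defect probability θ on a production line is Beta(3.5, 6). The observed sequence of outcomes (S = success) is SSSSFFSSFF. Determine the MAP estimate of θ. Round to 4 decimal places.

θ̂_MAP = 0.4857

Prior: Beta(3.5, 6).
Data: 6 successes in 10 trials (from the sequence). The binomial likelihood contributes θ^6(1−θ)^4, so the posterior is Beta(3.5+6, 6+4) = Beta(9.5, 10).
For Beta(a, b) with a, b > 1 the mode is (a−1)/(a+b−2) = 8.5/17.5 ≈ 0.4857.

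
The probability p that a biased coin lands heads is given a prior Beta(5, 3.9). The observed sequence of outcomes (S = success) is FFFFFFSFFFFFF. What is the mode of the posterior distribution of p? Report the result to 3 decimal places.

Prior: Beta(5, 3.9).
Data: 1 success in 13 trials (from the sequence). The binomial likelihood contributes p(1−p)^12, so the posterior is Beta(5+1, 3.9+12) = Beta(6, 15.9).
For Beta(a, b) with a, b > 1 the mode is (a−1)/(a+b−2) = 5/19.9 ≈ 0.251.

p̂_MAP = 0.251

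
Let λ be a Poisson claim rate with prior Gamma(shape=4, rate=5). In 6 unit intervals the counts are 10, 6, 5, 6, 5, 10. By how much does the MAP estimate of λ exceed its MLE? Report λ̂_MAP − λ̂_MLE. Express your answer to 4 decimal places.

Σxᵢ = 42. Posterior is Gamma(46, 11); MAP = (46−1)/11 = 45/11 ≈ 4.09091.
MLE = x̄ = 42/6 ≈ 7.00000.
Difference = 45/11 − 42/6 = -32/11 ≈ -2.9091.

MAP − MLE = -2.9091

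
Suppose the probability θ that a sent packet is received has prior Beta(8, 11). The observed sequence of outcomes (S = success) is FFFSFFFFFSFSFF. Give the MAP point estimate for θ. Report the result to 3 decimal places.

θ̂_MAP = 0.323

Prior: Beta(8, 11).
Data: 3 successes in 14 trials (from the sequence). The binomial likelihood contributes θ^3(1−θ)^11, so the posterior is Beta(8+3, 11+11) = Beta(11, 22).
For Beta(a, b) with a, b > 1 the mode is (a−1)/(a+b−2) = 10/31 ≈ 0.323.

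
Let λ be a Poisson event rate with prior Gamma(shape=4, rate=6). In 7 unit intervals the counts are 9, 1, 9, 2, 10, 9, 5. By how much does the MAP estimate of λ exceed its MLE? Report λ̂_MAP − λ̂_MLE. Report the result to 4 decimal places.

MAP − MLE = -2.7363

Σxᵢ = 45. Posterior is Gamma(49, 13); MAP = (49−1)/13 = 48/13 ≈ 3.69231.
MLE = x̄ = 45/7 ≈ 6.42857.
Difference = 48/13 − 45/7 = -249/91 ≈ -2.7363.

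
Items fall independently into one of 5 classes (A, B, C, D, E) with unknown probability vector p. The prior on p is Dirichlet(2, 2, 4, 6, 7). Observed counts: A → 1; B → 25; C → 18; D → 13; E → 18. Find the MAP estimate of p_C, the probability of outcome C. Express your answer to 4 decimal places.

The posterior is Dirichlet(αᵢ + nᵢ) = Dirichlet(3, 27, 22, 19, 25).
For a Dirichlet(a₁,…,a_K) with all aᵢ > 1, the mode has j-th component (aⱼ − 1)/(Σaᵢ − K).
Here Σaᵢ = 96 and K = 5, so p_C = (22 − 1)/(96 − 5) = 21/91 ≈ 0.2308.

MAP estimate of p_C = 0.2308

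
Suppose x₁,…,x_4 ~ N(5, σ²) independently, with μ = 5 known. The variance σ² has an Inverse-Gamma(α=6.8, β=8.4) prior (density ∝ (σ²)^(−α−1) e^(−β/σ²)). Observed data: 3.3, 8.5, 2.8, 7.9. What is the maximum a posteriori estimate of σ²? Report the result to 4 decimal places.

Sum of squared deviations about the known mean: SS = (3.3−5)² + (8.5−5)² + (2.8−5)² + (7.9−5)² = 28.39.
The Normal likelihood contributes (σ²)^(−n/2) exp(−SS/(2σ²)), so the posterior is Inverse-Gamma(α + n/2, β + SS/2) = Inverse-Gamma(8.8, 22.595).
The mode of Inverse-Gamma(a, b) is b/(a+1) = 22.595/9.8 ≈ 2.3056.

σ̂²_MAP = 2.3056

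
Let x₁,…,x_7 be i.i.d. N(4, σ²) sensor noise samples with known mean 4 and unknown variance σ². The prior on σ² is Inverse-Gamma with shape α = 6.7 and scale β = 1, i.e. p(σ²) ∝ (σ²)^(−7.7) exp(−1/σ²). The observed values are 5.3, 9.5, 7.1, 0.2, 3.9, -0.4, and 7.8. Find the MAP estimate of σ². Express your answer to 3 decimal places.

Sum of squared deviations about the known mean: SS = (5.3−4)² + (9.5−4)² + (7.1−4)² + (0.2−4)² + (3.9−4)² + (-0.4−4)² + (7.8−4)² = 89.8.
The Normal likelihood contributes (σ²)^(−n/2) exp(−SS/(2σ²)), so the posterior is Inverse-Gamma(α + n/2, β + SS/2) = Inverse-Gamma(10.2, 45.9).
The mode of Inverse-Gamma(a, b) is b/(a+1) = 45.9/11.2 ≈ 4.098.

σ̂²_MAP = 4.098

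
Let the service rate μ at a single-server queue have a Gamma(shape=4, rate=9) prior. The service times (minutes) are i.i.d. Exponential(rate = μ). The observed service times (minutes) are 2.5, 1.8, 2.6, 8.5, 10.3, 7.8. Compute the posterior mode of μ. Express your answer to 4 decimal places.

μ̂_MAP = 0.2118

The Exponential(rate=μ) likelihood is ∝ μ^n e^(−μΣtᵢ). Here n = 6 and Σtᵢ = 2.5 + 1.8 + 2.6 + 8.5 + 10.3 + 7.8 = 33.5.
Posterior ∝ μ^3e^(−9μ) · μ^6e^(−33.5μ) = μ^9e^(−42.5μ), i.e. Gamma(10, 42.5).
Mode = (a−1)/b = 9/42.5 ≈ 0.2118.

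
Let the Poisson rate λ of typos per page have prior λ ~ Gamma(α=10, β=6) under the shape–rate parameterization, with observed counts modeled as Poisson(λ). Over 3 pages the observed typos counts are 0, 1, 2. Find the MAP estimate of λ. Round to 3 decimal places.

Σxᵢ = 0+1+2 = 3, with n = 3.
Posterior ∝ λ^9e^(−6λ) · λ^3e^(−3λ) = λ^12e^(−9λ), i.e. Gamma(shape=13, rate=9).
The mode of a Gamma(a, b) with a ≥ 1 (shape–rate) is (a−1)/b = 12/9 ≈ 1.333.

λ̂_MAP = 1.333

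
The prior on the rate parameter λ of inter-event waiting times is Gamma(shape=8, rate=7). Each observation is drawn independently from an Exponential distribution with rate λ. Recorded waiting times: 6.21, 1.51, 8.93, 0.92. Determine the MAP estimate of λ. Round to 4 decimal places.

The Exponential(rate=λ) likelihood is ∝ λ^n e^(−λΣtᵢ). Here n = 4 and Σtᵢ = 6.21 + 1.51 + 8.93 + 0.92 = 17.57.
Posterior ∝ λ^7e^(−7λ) · λ^4e^(−17.57λ) = λ^11e^(−24.57λ), i.e. Gamma(12, 24.57).
Mode = (a−1)/b = 11/24.57 ≈ 0.4477.

λ̂_MAP = 0.4477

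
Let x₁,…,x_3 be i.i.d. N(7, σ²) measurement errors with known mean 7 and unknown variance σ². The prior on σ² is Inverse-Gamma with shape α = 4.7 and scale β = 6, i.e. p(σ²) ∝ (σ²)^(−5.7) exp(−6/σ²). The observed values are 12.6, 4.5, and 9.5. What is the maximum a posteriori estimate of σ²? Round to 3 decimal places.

σ̂²_MAP = 3.879

Sum of squared deviations about the known mean: SS = (12.6−7)² + (4.5−7)² + (9.5−7)² = 43.86.
The Normal likelihood contributes (σ²)^(−n/2) exp(−SS/(2σ²)), so the posterior is Inverse-Gamma(α + n/2, β + SS/2) = Inverse-Gamma(6.2, 27.93).
The mode of Inverse-Gamma(a, b) is b/(a+1) = 27.93/7.2 ≈ 3.879.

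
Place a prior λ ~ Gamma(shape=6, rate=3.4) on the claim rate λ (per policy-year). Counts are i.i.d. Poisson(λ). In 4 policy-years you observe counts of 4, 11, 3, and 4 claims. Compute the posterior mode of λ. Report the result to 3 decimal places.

λ̂_MAP = 3.649

Σxᵢ = 4+11+3+4 = 22, with n = 4.
Posterior ∝ λ^5e^(−3.4λ) · λ^22e^(−4λ) = λ^27e^(−7.4λ), i.e. Gamma(shape=28, rate=7.4).
The mode of a Gamma(a, b) with a ≥ 1 (shape–rate) is (a−1)/b = 27/7.4 ≈ 3.649.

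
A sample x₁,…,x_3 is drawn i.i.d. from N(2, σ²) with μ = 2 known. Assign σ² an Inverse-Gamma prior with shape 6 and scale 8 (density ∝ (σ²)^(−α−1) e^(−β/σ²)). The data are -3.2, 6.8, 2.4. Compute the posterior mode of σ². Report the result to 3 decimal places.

σ̂²_MAP = 3.896

Sum of squared deviations about the known mean: SS = (-3.2−2)² + (6.8−2)² + (2.4−2)² = 50.24.
The Normal likelihood contributes (σ²)^(−n/2) exp(−SS/(2σ²)), so the posterior is Inverse-Gamma(α + n/2, β + SS/2) = Inverse-Gamma(7.5, 33.12).
The mode of Inverse-Gamma(a, b) is b/(a+1) = 33.12/8.5 ≈ 3.896.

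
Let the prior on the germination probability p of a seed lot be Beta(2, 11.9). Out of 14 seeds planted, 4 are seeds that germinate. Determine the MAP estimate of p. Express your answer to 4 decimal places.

p̂_MAP = 0.1931

Prior: Beta(2, 11.9).
Data: 4 successes in 14 trials. The binomial likelihood contributes p^4(1−p)^10, so the posterior is Beta(2+4, 11.9+10) = Beta(6, 21.9).
For Beta(a, b) with a, b > 1 the mode is (a−1)/(a+b−2) = 5/25.9 ≈ 0.1931.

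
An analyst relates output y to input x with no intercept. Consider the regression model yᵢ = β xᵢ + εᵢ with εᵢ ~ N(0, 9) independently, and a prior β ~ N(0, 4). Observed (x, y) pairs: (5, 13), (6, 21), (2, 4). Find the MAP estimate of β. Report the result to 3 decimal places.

log p(β | y) = −Σ(yᵢ − βxᵢ)²/(2·9) − β²/(2·4) + const.
Setting the derivative to zero: Σxᵢ(yᵢ − βxᵢ)/9 − β/4 = 0, so β = Σxᵢyᵢ / (Σxᵢ² + σ²/τ²).
Σxᵢyᵢ = 5·13 + 6·21 + 2·4 = 199; Σxᵢ² = 65; σ²/τ² = 2.25.
β̂_MAP = 199 / (65 + 2.25) = 199/67.25 ≈ 2.959.

β̂_MAP = 2.959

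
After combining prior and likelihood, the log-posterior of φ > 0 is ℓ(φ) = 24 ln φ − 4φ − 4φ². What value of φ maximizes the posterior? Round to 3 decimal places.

ℓ'(φ) = 24/φ − 4 − 8φ. Setting this to zero and multiplying by φ: 8φ² + 4φ − 24 = 0.
φ = (−4 + √(4² + 4·8·24)) / (2·8) = (−4 + √784) / 16 = (−4 + 28)/16 = 3/2.
ℓ''(φ) = −24/φ² − 8 < 0, confirming a maximum.

φ̂_MAP = 1.500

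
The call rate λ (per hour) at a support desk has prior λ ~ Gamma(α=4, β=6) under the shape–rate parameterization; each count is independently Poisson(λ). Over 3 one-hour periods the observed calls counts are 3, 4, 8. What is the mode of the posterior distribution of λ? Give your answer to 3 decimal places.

λ̂_MAP = 2.000

Σxᵢ = 3+4+8 = 15, with n = 3.
Posterior ∝ λ^3e^(−6λ) · λ^15e^(−3λ) = λ^18e^(−9λ), i.e. Gamma(shape=19, rate=9).
The mode of a Gamma(a, b) with a ≥ 1 (shape–rate) is (a−1)/b = 18/9 ≈ 2.000.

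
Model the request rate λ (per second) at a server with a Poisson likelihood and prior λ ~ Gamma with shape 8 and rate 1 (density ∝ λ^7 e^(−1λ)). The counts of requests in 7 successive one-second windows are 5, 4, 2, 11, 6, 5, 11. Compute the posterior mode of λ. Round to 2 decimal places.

Σxᵢ = 5+4+2+11+6+5+11 = 44, with n = 7.
Posterior ∝ λ^7e^(−1λ) · λ^44e^(−7λ) = λ^51e^(−8λ), i.e. Gamma(shape=52, rate=8).
The mode of a Gamma(a, b) with a ≥ 1 (shape–rate) is (a−1)/b = 51/8 ≈ 6.38.

λ̂_MAP = 6.38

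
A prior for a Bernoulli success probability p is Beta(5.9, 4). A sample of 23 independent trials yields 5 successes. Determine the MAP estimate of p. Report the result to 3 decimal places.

Prior: Beta(5.9, 4).
Data: 5 successes in 23 trials. The binomial likelihood contributes p^5(1−p)^18, so the posterior is Beta(5.9+5, 4+18) = Beta(10.9, 22).
For Beta(a, b) with a, b > 1 the mode is (a−1)/(a+b−2) = 9.9/30.9 ≈ 0.320.

p̂_MAP = 0.320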